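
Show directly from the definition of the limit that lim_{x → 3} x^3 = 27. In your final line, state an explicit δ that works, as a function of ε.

δ = min(1, ε/37)

Let ε > 0 be given. We seek δ > 0 with 0 < |x − 3| < δ ⇒ |x^3 − 27| < ε.
Factor: x^3 − 27 = (x − 3)(x^2 + 3x + 9), so |x^3 − 27| = |x − 3|·|x^2 + 3x + 9|.
Impose δ ≤ 1 so that |x| < 4; then |x^2 + 3x + 9| ≤ 37.
Hence |x^3 − 27| ≤ 37|x − 3|, which is < ε once |x − 3| < ε/37.
Take δ = min(1, ε/37). If 0 < |x − 3| < δ then both bounds hold and |x^3 − 27| ≤ 37|x − 3| < 37·(ε/37) = ε.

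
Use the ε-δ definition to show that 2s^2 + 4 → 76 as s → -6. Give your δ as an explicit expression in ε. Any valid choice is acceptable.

δ = min(1, ε/26)

Let ε > 0 be given. We want δ > 0 such that 0 < |s + 6| < δ implies |(2s^2 + 4) − 76| < ε.
(2s^2 + 4) − 76 = 2s^2 - 72 = (s + 6)(2s - 12).
So |(2s^2 + 4) − 76| = |s + 6|·|2s - 12|.
Require δ ≤ 1. Then |s + 6| < 1 gives |s| < 7, and by the triangle inequality |2s - 12| ≤ 2·7 + 12 = 26.
Hence |(2s^2 + 4) − 76| ≤ 26|s + 6| < ε provided |s + 6| < ε/26.
Choosing δ = min(1, ε/26) ensures both conditions, hence |(2s^2 + 4) − 76| < ε.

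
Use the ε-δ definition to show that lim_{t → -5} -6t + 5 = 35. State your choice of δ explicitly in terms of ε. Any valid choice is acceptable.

δ = ε/6

Let ε > 0 be given. We need δ > 0 so that 0 < |t + 5| < δ implies |(-6t + 5) − 35| < ε.
Since (-6t + 5) − 35 = -6(t + 5), we have |(-6t + 5) − 35| = 6|t + 5|.
Thus it suffices that |t + 5| < ε/6.
Choosing δ = ε/6 gives |(-6t + 5) − 35| = 6|t + 5| < ε whenever |t + 5| < δ.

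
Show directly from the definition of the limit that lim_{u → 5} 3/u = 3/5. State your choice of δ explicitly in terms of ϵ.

δ = min(5/2, (25/6)ϵ)

Let ϵ > 0 be given. We seek δ > 0 such that 0 < |u − 5| < δ implies |3/u − (3/5)| < ϵ.
|3/u − (3/5)| = 3·|5 − u|/(5·|u|) = 3|u − 5|/(5|u|).
Restrict δ ≤ 5/2. Then |u − 5| < 5/2 gives |u| > 5/2, so 5|u| > 25/2.
Then |3/u − (3/5)| < 3|u − 5|/(25/2), which is < ϵ when |u − 5| < (25/6)ϵ.
Take δ = min(5/2, (25/6)ϵ). Then 0 < |u − 5| < δ gives both |u − 5| < 5/2 and |u − 5| < (25/6)ϵ, so |3/u − (3/5)| < ϵ.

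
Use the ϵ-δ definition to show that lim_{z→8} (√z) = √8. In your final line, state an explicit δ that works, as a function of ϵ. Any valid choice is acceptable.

Let ϵ > 0 be given. We want δ > 0 such that 0 < |z − 8| < δ implies |√z − √8| < ϵ.
Multiplying by the conjugate, |√z − √8| = |z − 8|/(√z + √8).
Restrict δ ≤ 8 so that |z − 8| < 8 forces z > 0, and then √z + √8 > √8.
Hence |√z − √8| < |z − 8|/√8, which is < ϵ once |z − 8| < √8·ϵ.
Take δ = min(8, √8·ϵ). If 0 < |z − 8| < δ then z > 0 and |√z − √8| < |z − 8|/√8 < ϵ.

δ = min(8, √8·ϵ)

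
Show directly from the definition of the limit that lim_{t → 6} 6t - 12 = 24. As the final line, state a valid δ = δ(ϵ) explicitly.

δ = ϵ/6

Let ϵ > 0. We need δ > 0 so that 0 < |t − 6| < δ implies |(6t - 12) − 24| < ϵ.
Since (6t - 12) − 24 = 6(t − 6), we have |(6t - 12) − 24| = 6|t − 6|.
Thus it suffices that |t − 6| < ϵ/6.
Take δ = ϵ/6. If 0 < |t − 6| < δ then |(6t - 12) − 24| = 6|t − 6| < 6·(ϵ/6) = ϵ.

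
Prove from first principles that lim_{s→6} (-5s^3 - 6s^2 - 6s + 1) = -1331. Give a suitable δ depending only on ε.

Let ε > 0 be given. We want δ > 0 such that 0 < |s − 6| < δ implies |(-5s^3 - 6s^2 - 6s + 1) + 1331| < ε.
(-5s^3 - 6s^2 - 6s + 1) + 1331 = -5s^3 - 6s^2 - 6s + 1332 = (s − 6)(-5s^2 - 36s - 222).
So |(-5s^3 - 6s^2 - 6s + 1) + 1331| = |s − 6|·|-5s^2 - 36s - 222|.
Assume first that |s − 6| < 1, so |s| < 7. Then |-5s^2 - 36s - 222| ≤ 5·7^2 + 36·7 + 222 = 719.
Hence |(-5s^3 - 6s^2 - 6s + 1) + 1331| ≤ 719|s − 6| < ε provided |s − 6| < ε/719.
Take δ = min(1, ε/719). Then 0 < |s − 6| < δ gives both |s − 6| < 1 and |s − 6| < ε/719, so |(-5s^3 - 6s^2 - 6s + 1) + 1331| < ε.

δ = min(1, ε/719)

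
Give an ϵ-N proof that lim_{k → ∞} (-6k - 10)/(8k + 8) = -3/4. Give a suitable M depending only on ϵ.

Suppose ϵ > 0. For k ≥ 1, |(-6k - 10)/(8k + 8) + 3/4| = |-32|/(8(8k + 8)) = 32/(8(8k + 8)).
Since 8k + 8 ≥ 8k for k ≥ 1, this is ≤ 32/(8·8k) = (1/2)/k.
So |(-6k - 10)/(8k + 8) + 3/4| < ϵ whenever k > (1/2)/ϵ.
Take M = (1/2)/ϵ. If k > M then |(-6k - 10)/(8k + 8) + 3/4| ≤ (1/2)/k < ϵ.

M = (1/2)/ϵ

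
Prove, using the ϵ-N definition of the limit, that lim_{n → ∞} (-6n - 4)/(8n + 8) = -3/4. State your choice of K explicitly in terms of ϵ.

Fix ϵ > 0. For n ≥ 1, |(-6n - 4)/(8n + 8) + 3/4| = |16|/(8(8n + 8)) = 16/(8(8n + 8)).
Since 8n + 8 ≥ 8n for n ≥ 1, this is ≤ 16/(8·8n) = (1/4)/n.
So |(-6n - 4)/(8n + 8) + 3/4| < ϵ whenever n > (1/4)/ϵ.
Take K = (1/4)/ϵ. If n > K then |(-6n - 4)/(8n + 8) + 3/4| ≤ (1/4)/n < ϵ.

K = (1/4)/ϵ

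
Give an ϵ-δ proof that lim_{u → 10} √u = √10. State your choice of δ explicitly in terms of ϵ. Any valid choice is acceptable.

δ = min(10, √10·ϵ)

Fix ϵ > 0. We want δ > 0 such that 0 < |u − 10| < δ implies |√u − √10| < ϵ.
Multiplying by the conjugate, |√u − √10| = |u − 10|/(√u + √10).
Restrict δ ≤ 10 so that |u − 10| < 10 forces u > 0, and then √u + √10 > √10.
Hence |√u − √10| < |u − 10|/√10, which is < ϵ once |u − 10| < √10·ϵ.
Take δ = min(10, √10·ϵ). If 0 < |u − 10| < δ then u > 0 and |√u − √10| < |u − 10|/√10 < ϵ.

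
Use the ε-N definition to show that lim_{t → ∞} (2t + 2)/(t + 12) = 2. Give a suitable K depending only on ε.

Let ε > 0. We seek K > 0 such that t > K implies |(2t + 2)/(t + 12) − 2| < ε.
(2t + 2)/(t + 12) − 2 = ((2t + 2) − 2(t + 12)) / ((t + 12)) = -22/((t + 12)).
For t > 0 we have t + 12 > t, so |(2t + 2)/(t + 12) − 2| = 22/((t + 12)) < 22/(t) = 22/t.
Thus |(2t + 2)/(t + 12) − 2| < ε whenever t > 22/ε.
Take K = 22/ε. If t > K then |(2t + 2)/(t + 12) − 2| < 22/t < ε.

K = 22/ε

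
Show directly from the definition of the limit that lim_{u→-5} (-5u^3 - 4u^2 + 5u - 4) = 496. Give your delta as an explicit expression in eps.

Let eps > 0 be given. We want delta > 0 such that 0 < |u + 5| < delta implies |(-5u^3 - 4u^2 + 5u - 4) − 496| < eps.
(-5u^3 - 4u^2 + 5u - 4) − 496 = -5u^3 - 4u^2 + 5u - 500 = (u + 5)(-5u^2 + 21u - 100).
So |(-5u^3 - 4u^2 + 5u - 4) − 496| = |u + 5|·|-5u^2 + 21u - 100|.
Assume first that |u + 5| < 1, so |u| < 6. Then |-5u^2 + 21u - 100| ≤ 5·6^2 + 21·6 + 100 = 406.
Hence |(-5u^3 - 4u^2 + 5u - 4) − 496| ≤ 406|u + 5| < eps provided |u + 5| < eps/406.
Take delta = min(1, eps/406). Then 0 < |u + 5| < delta gives both |u + 5| < 1 and |u + 5| < eps/406, so |(-5u^3 - 4u^2 + 5u - 4) − 496| < eps.

delta = min(1, eps/406)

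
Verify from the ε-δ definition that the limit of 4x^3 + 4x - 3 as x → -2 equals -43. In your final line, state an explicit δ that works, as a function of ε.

δ = min(1, ε/80)

Fix ε > 0. We want δ > 0 such that 0 < |x + 2| < δ implies |(4x^3 + 4x - 3) + 43| < ε.
(4x^3 + 4x - 3) + 43 = 4x^3 + 4x + 40 = (x + 2)(4x^2 - 8x + 20).
So |(4x^3 + 4x - 3) + 43| = |x + 2|·|4x^2 - 8x + 20|.
Require δ ≤ 1. Then |x + 2| < 1 gives |x| < 3, and by the triangle inequality |4x^2 - 8x + 20| ≤ 4·3^2 + 8·3 + 20 = 80.
Hence |(4x^3 + 4x - 3) + 43| ≤ 80|x + 2| < ε provided |x + 2| < ε/80.
Choosing δ = min(1, ε/80) ensures both conditions, hence |(4x^3 + 4x - 3) + 43| < ε.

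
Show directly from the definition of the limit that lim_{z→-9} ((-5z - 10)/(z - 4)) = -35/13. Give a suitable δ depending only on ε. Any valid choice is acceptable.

δ = min(13/2, (169/60)ε)

Let ε > 0 be given. We want δ > 0 with 0 < |z + 9| < δ ⇒ |(-5z - 10)/(z - 4) + 35/13| < ε.
Combining over a common denominator, (-5z - 10)/(z - 4) + 35/13 = [(-5z - 10)·(-13) − 35·(z - 4)] / [(-13)·(z - 4)] = 30(z + 9) / ((-13)(z - 4)).
So |(-5z - 10)/(z - 4) + 35/13| = 30|z + 9| / (13·|z − 4|).
Restrict δ ≤ 13/2. Then |z + 9| < 13/2 gives |z − 4| = |(z + 9) + (-13)| ≥ 13 − 13/2 = 13/2.
Hence |(-5z - 10)/(z - 4) + 35/13| < 30|z + 9|/(13·(13/2)) = (60/169)|z + 9|, which is < ε once |z + 9| < (169/60)ε.
Take δ = min(13/2, (169/60)ε). Then 0 < |z + 9| < δ forces both bounds, so |(-5z - 10)/(z - 4) + 35/13| < ε.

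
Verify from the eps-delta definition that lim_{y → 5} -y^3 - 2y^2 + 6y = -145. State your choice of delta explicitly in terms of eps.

delta = min(1, eps/107)

Fix eps > 0. We want delta > 0 such that 0 < |y − 5| < delta implies |(-y^3 - 2y^2 + 6y) + 145| < eps.
(-y^3 - 2y^2 + 6y) + 145 = -y^3 - 2y^2 + 6y + 145 = (y − 5)(-y^2 - 7y - 29).
So |(-y^3 - 2y^2 + 6y) + 145| = |y − 5|·|-y^2 - 7y - 29|.
Require delta ≤ 1. Then |y − 5| < 1 gives |y| < 6, and by the triangle inequality |-y^2 - 7y - 29| ≤ 6^2 + 7·6 + 29 = 107.
Hence |(-y^3 - 2y^2 + 6y) + 145| ≤ 107|y − 5| < eps provided |y − 5| < eps/107.
Choosing delta = min(1, eps/107) ensures both conditions, hence |(-y^3 - 2y^2 + 6y) + 145| < eps.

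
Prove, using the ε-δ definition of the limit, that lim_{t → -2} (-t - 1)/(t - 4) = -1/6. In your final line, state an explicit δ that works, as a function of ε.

δ = min(3, (18/5)ε)

Suppose ε > 0. We want δ > 0 with 0 < |t + 2| < δ ⇒ |(-t - 1)/(t - 4) + 1/6| < ε.
Combining over a common denominator, (-t - 1)/(t - 4) + 1/6 = [(-t - 1)·(-6) − 1·(t - 4)] / [(-6)·(t - 4)] = 5(t + 2) / ((-6)(t - 4)).
So |(-t - 1)/(t - 4) + 1/6| = 5|t + 2| / (6·|t − 4|).
Require δ ≤ 3, so |t − 4| ≥ |-6| − |t + 2| > 6 − 3 = 3.
Hence |(-t - 1)/(t - 4) + 1/6| < 5|t + 2|/(6·3) = (5/18)|t + 2|, which is < ε once |t + 2| < (18/5)ε.
Take δ = min(3, (18/5)ε). Then 0 < |t + 2| < δ forces both bounds, so |(-t - 1)/(t - 4) + 1/6| < ε.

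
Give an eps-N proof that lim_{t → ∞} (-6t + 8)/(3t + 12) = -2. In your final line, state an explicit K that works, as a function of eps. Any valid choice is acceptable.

Let eps > 0. We seek K > 0 such that t > K implies |(-6t + 8)/(3t + 12) + 2| < eps.
(-6t + 8)/(3t + 12) + 2 = (3(-6t + 8) − (-6)(3t + 12)) / (3(3t + 12)) = 96/(3(3t + 12)).
For t > 0 we have 3t + 12 > 3t, so |(-6t + 8)/(3t + 12) + 2| = 96/(3(3t + 12)) < 96/(3·3t) = (32/3)/t.
Thus |(-6t + 8)/(3t + 12) + 2| < eps whenever t > (32/3)/eps.
Take K = (32/3)/eps. If t > K then |(-6t + 8)/(3t + 12) + 2| < (32/3)/t < eps.

K = (32/3)/eps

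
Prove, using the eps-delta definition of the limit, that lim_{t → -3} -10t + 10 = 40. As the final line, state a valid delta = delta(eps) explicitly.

Let eps > 0. We need delta > 0 so that 0 < |t + 3| < delta implies |(-10t + 10) − 40| < eps.
Since (-10t + 10) − 40 = -10(t + 3), we have |(-10t + 10) − 40| = 10|t + 3|.
Thus it suffices that |t + 3| < eps/10.
Choosing delta = eps/10 gives |(-10t + 10) − 40| = 10|t + 3| < eps whenever |t + 3| < delta.

delta = eps/10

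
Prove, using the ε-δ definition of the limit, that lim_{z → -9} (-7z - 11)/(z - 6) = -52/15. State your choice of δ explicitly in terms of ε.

Fix ε > 0. We want δ > 0 with 0 < |z + 9| < δ ⇒ |(-7z - 11)/(z - 6) + 52/15| < ε.
Combining over a common denominator, (-7z - 11)/(z - 6) + 52/15 = [(-7z - 11)·(-15) − 52·(z - 6)] / [(-15)·(z - 6)] = 53(z + 9) / ((-15)(z - 6)).
So |(-7z - 11)/(z - 6) + 52/15| = 53|z + 9| / (15·|z − 6|).
Restrict δ ≤ 15/2. Then |z + 9| < 15/2 gives |z − 6| = |(z + 9) + (-15)| ≥ 15 − 15/2 = 15/2.
Hence |(-7z - 11)/(z - 6) + 52/15| < 53|z + 9|/(15·(15/2)) = (106/225)|z + 9|, which is < ε once |z + 9| < (225/106)ε.
Take δ = min(15/2, (225/106)ε). Then 0 < |z + 9| < δ forces both bounds, so |(-7z - 11)/(z - 6) + 52/15| < ε.

δ = min(15/2, (225/106)ε)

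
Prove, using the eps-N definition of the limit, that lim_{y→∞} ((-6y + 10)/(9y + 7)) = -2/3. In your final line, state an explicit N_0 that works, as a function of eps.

N_0 = (44/27)/eps

Let eps > 0. We seek N_0 > 0 such that y > N_0 implies |(-6y + 10)/(9y + 7) + 2/3| < eps.
(-6y + 10)/(9y + 7) + 2/3 = (9(-6y + 10) − (-6)(9y + 7)) / (9(9y + 7)) = 132/(9(9y + 7)).
For y > 0 we have 9y + 7 > 9y, so |(-6y + 10)/(9y + 7) + 2/3| = 132/(9(9y + 7)) < 132/(9·9y) = (44/27)/y.
Thus |(-6y + 10)/(9y + 7) + 2/3| < eps whenever y > (44/27)/eps.
Take N_0 = (44/27)/eps. If y > N_0 then |(-6y + 10)/(9y + 7) + 2/3| < (44/27)/y < eps.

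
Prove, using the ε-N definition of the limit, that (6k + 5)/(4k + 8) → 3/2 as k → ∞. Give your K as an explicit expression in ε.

K = (7/4)/ε

Suppose ε > 0. For k ≥ 1, |(6k + 5)/(4k + 8) − (3/2)| = |-28|/(4(4k + 8)) = 28/(4(4k + 8)).
Since 4k + 8 ≥ 4k for k ≥ 1, this is ≤ 28/(4·4k) = (7/4)/k.
So |(6k + 5)/(4k + 8) − (3/2)| < ε whenever k > (7/4)/ε.
Take K = (7/4)/ε. If k > K then |(6k + 5)/(4k + 8) − (3/2)| ≤ (7/4)/k < ε.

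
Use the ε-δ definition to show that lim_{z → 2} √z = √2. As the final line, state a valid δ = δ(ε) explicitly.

Let ε > 0. We want δ > 0 such that 0 < |z − 2| < δ implies |√z − √2| < ε.
Multiplying by the conjugate, |√z − √2| = |z − 2|/(√z + √2).
Restrict δ ≤ 2 so that |z − 2| < 2 forces z > 0, and then √z + √2 > √2.
Hence |√z − √2| < |z − 2|/√2, which is < ε once |z − 2| < √2·ε.
Take δ = min(2, √2·ε). If 0 < |z − 2| < δ then z > 0 and |√z − √2| < |z − 2|/√2 < ε.

δ = min(2, √2·ε)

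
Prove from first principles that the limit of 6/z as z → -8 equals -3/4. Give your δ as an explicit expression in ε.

δ = min(4, (16/3)ε)

Fix ε > 0. We seek δ > 0 such that 0 < |z + 8| < δ implies |6/z + 3/4| < ε.
|6/z + 3/4| = 6·|-8 − z|/(8·|z|) = 6|z + 8|/(8|z|).
Restrict δ ≤ 4. Then |z + 8| < 4 gives |z| > 4, so 8|z| > 32.
Then |6/z + 3/4| < 6|z + 8|/32, which is < ε when |z + 8| < (16/3)ε.
Take δ = min(4, (16/3)ε). Then 0 < |z + 8| < δ gives both |z + 8| < 4 and |z + 8| < (16/3)ε, so |6/z + 3/4| < ε.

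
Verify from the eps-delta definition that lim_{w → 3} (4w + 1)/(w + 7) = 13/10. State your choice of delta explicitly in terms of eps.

delta = min(5, (50/27)eps)

Fix eps > 0. We want delta > 0 with 0 < |w − 3| < delta ⇒ |(4w + 1)/(w + 7) − (13/10)| < eps.
Combining over a common denominator, (4w + 1)/(w + 7) − (13/10) = [(4w + 1)·10 − 13·(w + 7)] / [10·(w + 7)] = 27(w − 3) / (10(w + 7)).
So |(4w + 1)/(w + 7) − (13/10)| = 27|w − 3| / (10·|w + 7|).
Restrict delta ≤ 5. Then |w − 3| < 5 gives |w + 7| = |(w − 3) + 10| ≥ 10 − 5 = 5.
Hence |(4w + 1)/(w + 7) − (13/10)| < 27|w − 3|/(10·5) = (27/50)|w − 3|, which is < eps once |w − 3| < (50/27)eps.
Take delta = min(5, (50/27)eps). Then 0 < |w − 3| < delta forces both bounds, so |(4w + 1)/(w + 7) − (13/10)| < eps.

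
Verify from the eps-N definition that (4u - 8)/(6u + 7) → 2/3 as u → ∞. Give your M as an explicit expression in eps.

M = (19/9)/eps

Let eps > 0. We seek M > 0 such that u > M implies |(4u - 8)/(6u + 7) − (2/3)| < eps.
(4u - 8)/(6u + 7) − (2/3) = (6(4u - 8) − 4(6u + 7)) / (6(6u + 7)) = -76/(6(6u + 7)).
For u > 0 we have 6u + 7 > 6u, so |(4u - 8)/(6u + 7) − (2/3)| = 76/(6(6u + 7)) < 76/(6·6u) = (19/9)/u.
Thus |(4u - 8)/(6u + 7) − (2/3)| < eps whenever u > (19/9)/eps.
Take M = (19/9)/eps. If u > M then |(4u - 8)/(6u + 7) − (2/3)| < (19/9)/u < eps.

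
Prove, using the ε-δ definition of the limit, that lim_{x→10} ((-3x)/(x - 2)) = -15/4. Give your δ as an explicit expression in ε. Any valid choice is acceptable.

δ = min(4, (16/3)ε)

Fix ε > 0. We want δ > 0 with 0 < |x − 10| < δ ⇒ |(-3x)/(x - 2) + 15/4| < ε.
Combining over a common denominator, (-3x)/(x - 2) + 15/4 = [(-3x)·8 − (-30)·(x - 2)] / [8·(x - 2)] = 6(x − 10) / (8(x - 2)).
So |(-3x)/(x - 2) + 15/4| = 6|x − 10| / (8·|x − 2|).
Require δ ≤ 4, so |x − 2| ≥ |8| − |x − 10| > 8 − 4 = 4.
Hence |(-3x)/(x - 2) + 15/4| < 6|x − 10|/(8·4) = (3/16)|x − 10|, which is < ε once |x − 10| < (16/3)ε.
Take δ = min(4, (16/3)ε). Then 0 < |x − 10| < δ forces both bounds, so |(-3x)/(x - 2) + 15/4| < ε.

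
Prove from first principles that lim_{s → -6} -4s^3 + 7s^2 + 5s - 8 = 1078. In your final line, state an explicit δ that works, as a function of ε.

δ = min(1, ε/594)

Let ε > 0. We want δ > 0 such that 0 < |s + 6| < δ implies |(-4s^3 + 7s^2 + 5s - 8) − 1078| < ε.
(-4s^3 + 7s^2 + 5s - 8) − 1078 = -4s^3 + 7s^2 + 5s - 1086 = (s + 6)(-4s^2 + 31s - 181).
So |(-4s^3 + 7s^2 + 5s - 8) − 1078| = |s + 6|·|-4s^2 + 31s - 181|.
Assume first that |s + 6| < 1, so |s| < 7. Then |-4s^2 + 31s - 181| ≤ 4·7^2 + 31·7 + 181 = 594.
Hence |(-4s^3 + 7s^2 + 5s - 8) − 1078| ≤ 594|s + 6| < ε provided |s + 6| < ε/594.
Choosing δ = min(1, ε/594) ensures both conditions, hence |(-4s^3 + 7s^2 + 5s - 8) − 1078| < ε.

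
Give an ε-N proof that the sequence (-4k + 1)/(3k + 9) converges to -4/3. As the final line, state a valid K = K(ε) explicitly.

K = (13/3)/ε

Fix ε > 0. For k ≥ 1, |(-4k + 1)/(3k + 9) + 4/3| = |39|/(3(3k + 9)) = 39/(3(3k + 9)).
Since 3k + 9 ≥ 3k for k ≥ 1, this is ≤ 39/(3·3k) = (13/3)/k.
So |(-4k + 1)/(3k + 9) + 4/3| < ε whenever k > (13/3)/ε.
Take K = (13/3)/ε. If k > K then |(-4k + 1)/(3k + 9) + 4/3| ≤ (13/3)/k < ε.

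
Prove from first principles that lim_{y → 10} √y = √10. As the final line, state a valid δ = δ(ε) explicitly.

Let ε > 0. We want δ > 0 such that 0 < |y − 10| < δ implies |√y − √10| < ε.
Rationalise: √y − √10 = (y − 10)/(√y + √10), so |√y − √10| = |y − 10|/(√y + √10).
Restrict δ ≤ 10 so that |y − 10| < 10 forces y > 0, and then √y + √10 > √10.
Hence |√y − √10| < |y − 10|/√10, which is < ε once |y − 10| < √10·ε.
Take δ = min(10, √10·ε). If 0 < |y − 10| < δ then y > 0 and |√y − √10| < |y − 10|/√10 < ε.

δ = min(10, √10·ε)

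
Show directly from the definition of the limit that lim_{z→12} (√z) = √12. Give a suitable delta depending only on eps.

delta = min(12, √12·eps)

Fix eps > 0. We want delta > 0 such that 0 < |z − 12| < delta implies |√z − √12| < eps.
Multiplying by the conjugate, |√z − √12| = |z − 12|/(√z + √12).
Restrict delta ≤ 12 so that |z − 12| < 12 forces z > 0, and then √z + √12 > √12.
Hence |√z − √12| < |z − 12|/√12, which is < eps once |z − 12| < √12·eps.
Take delta = min(12, √12·eps). If 0 < |z − 12| < delta then z > 0 and |√z − √12| < |z − 12|/√12 < eps.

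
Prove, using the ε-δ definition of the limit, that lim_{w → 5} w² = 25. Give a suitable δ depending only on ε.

δ = min(1, ε/11)

Fix ε > 0. We seek δ > 0 with 0 < |w − 5| < δ ⇒ |w² − 25| < ε.
Factor: w² − 25 = (w − 5)(w + 5), so |w² − 25| = |w − 5|·|w + 5|.
Impose δ ≤ 1 so that |w| < 6; then |w + 5| ≤ 11.
Hence |w² − 25| ≤ 11|w − 5|, which is < ε once |w − 5| < ε/11.
Take δ = min(1, ε/11). If 0 < |w − 5| < δ then both bounds hold and |w² − 25| ≤ 11|w − 5| < 11·(ε/11) = ε.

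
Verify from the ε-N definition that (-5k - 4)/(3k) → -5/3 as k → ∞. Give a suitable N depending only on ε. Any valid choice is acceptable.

Let ε > 0. For k ≥ 1, |(-5k - 4)/(3k) + 5/3| = |-12|/(3(3k)) = 12/(3(3k)).
Since 3k ≥ 3k for k ≥ 1, this is ≤ 12/(3·3k) = (4/3)/k.
So |(-5k - 4)/(3k) + 5/3| < ε whenever k > (4/3)/ε.
Take N = (4/3)/ε. If k > N then |(-5k - 4)/(3k) + 5/3| ≤ (4/3)/k < ε.

N = (4/3)/ε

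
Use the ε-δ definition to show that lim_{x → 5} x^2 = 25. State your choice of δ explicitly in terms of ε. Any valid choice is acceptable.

δ = min(1, ε/11)

Let ε > 0. We seek δ > 0 with 0 < |x − 5| < δ ⇒ |x^2 − 25| < ε.
Factor: x^2 − 25 = (x − 5)(x + 5), so |x^2 − 25| = |x − 5|·|x + 5|.
Restrict δ ≤ 1. Then |x − 5| < 1 gives |x| < 6, so by the triangle inequality |x + 5| ≤ 6 + 5 = 11.
Hence |x^2 − 25| ≤ 11|x − 5|, which is < ε once |x − 5| < ε/11.
Take δ = min(1, ε/11). If 0 < |x − 5| < δ then both bounds hold and |x^2 − 25| ≤ 11|x − 5| < 11·(ε/11) = ε.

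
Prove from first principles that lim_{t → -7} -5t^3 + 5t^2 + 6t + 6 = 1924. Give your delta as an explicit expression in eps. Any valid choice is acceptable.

delta = min(1, eps/914)

Let eps > 0 be given. We want delta > 0 such that 0 < |t + 7| < delta implies |(-5t^3 + 5t^2 + 6t + 6) − 1924| < eps.
(-5t^3 + 5t^2 + 6t + 6) − 1924 = -5t^3 + 5t^2 + 6t - 1918 = (t + 7)(-5t^2 + 40t - 274).
So |(-5t^3 + 5t^2 + 6t + 6) − 1924| = |t + 7|·|-5t^2 + 40t - 274|.
Assume first that |t + 7| < 1, so |t| < 8. Then |-5t^2 + 40t - 274| ≤ 5·8^2 + 40·8 + 274 = 914.
Hence |(-5t^3 + 5t^2 + 6t + 6) − 1924| ≤ 914|t + 7| < eps provided |t + 7| < eps/914.
Choosing delta = min(1, eps/914) ensures both conditions, hence |(-5t^3 + 5t^2 + 6t + 6) − 1924| < eps.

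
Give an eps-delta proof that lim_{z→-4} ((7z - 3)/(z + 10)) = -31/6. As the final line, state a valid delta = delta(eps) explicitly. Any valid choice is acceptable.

delta = min(3, (18/73)eps)

Fix eps > 0. We want delta > 0 with 0 < |z + 4| < delta ⇒ |(7z - 3)/(z + 10) + 31/6| < eps.
Combining over a common denominator, (7z - 3)/(z + 10) + 31/6 = [(7z - 3)·6 − (-31)·(z + 10)] / [6·(z + 10)] = 73(z + 4) / (6(z + 10)).
So |(7z - 3)/(z + 10) + 31/6| = 73|z + 4| / (6·|z + 10|).
Require delta ≤ 3, so |z + 10| ≥ |6| − |z + 4| > 6 − 3 = 3.
Hence |(7z - 3)/(z + 10) + 31/6| < 73|z + 4|/(6·3) = (73/18)|z + 4|, which is < eps once |z + 4| < (18/73)eps.
Take delta = min(3, (18/73)eps). Then 0 < |z + 4| < delta forces both bounds, so |(7z - 3)/(z + 10) + 31/6| < eps.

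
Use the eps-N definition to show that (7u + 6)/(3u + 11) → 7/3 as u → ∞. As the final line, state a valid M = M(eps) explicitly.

Suppose eps > 0. We seek M > 0 such that u > M implies |(7u + 6)/(3u + 11) − (7/3)| < eps.
(7u + 6)/(3u + 11) − (7/3) = (3(7u + 6) − 7(3u + 11)) / (3(3u + 11)) = -59/(3(3u + 11)).
For u > 0 we have 3u + 11 > 3u, so |(7u + 6)/(3u + 11) − (7/3)| = 59/(3(3u + 11)) < 59/(3·3u) = (59/9)/u.
Thus |(7u + 6)/(3u + 11) − (7/3)| < eps whenever u > (59/9)/eps.
Take M = (59/9)/eps. If u > M then |(7u + 6)/(3u + 11) − (7/3)| < (59/9)/u < eps.

M = (59/9)/eps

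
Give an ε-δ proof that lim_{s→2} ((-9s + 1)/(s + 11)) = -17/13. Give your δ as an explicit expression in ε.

Let ε > 0 be given. We want δ > 0 with 0 < |s − 2| < δ ⇒ |(-9s + 1)/(s + 11) + 17/13| < ε.
Combining over a common denominator, (-9s + 1)/(s + 11) + 17/13 = [(-9s + 1)·13 − (-17)·(s + 11)] / [13·(s + 11)] = -100(s − 2) / (13(s + 11)).
So |(-9s + 1)/(s + 11) + 17/13| = 100|s − 2| / (13·|s + 11|).
Restrict δ ≤ 13/2. Then |s − 2| < 13/2 gives |s + 11| = |(s − 2) + 13| ≥ 13 − 13/2 = 13/2.
Hence |(-9s + 1)/(s + 11) + 17/13| < 100|s − 2|/(13·(13/2)) = (200/169)|s − 2|, which is < ε once |s − 2| < (169/200)ε.
Take δ = min(13/2, (169/200)ε). Then 0 < |s − 2| < δ forces both bounds, so |(-9s + 1)/(s + 11) + 17/13| < ε.

δ = min(13/2, (169/200)ε)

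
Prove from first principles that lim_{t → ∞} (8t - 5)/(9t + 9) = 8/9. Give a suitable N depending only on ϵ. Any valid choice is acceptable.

N = (13/9)/ϵ

Fix ϵ > 0. We seek N > 0 such that t > N implies |(8t - 5)/(9t + 9) − (8/9)| < ϵ.
(8t - 5)/(9t + 9) − (8/9) = (9(8t - 5) − 8(9t + 9)) / (9(9t + 9)) = -117/(9(9t + 9)).
For t > 0 we have 9t + 9 > 9t, so |(8t - 5)/(9t + 9) − (8/9)| = 117/(9(9t + 9)) < 117/(9·9t) = (13/9)/t.
Thus |(8t - 5)/(9t + 9) − (8/9)| < ϵ whenever t > (13/9)/ϵ.
Take N = (13/9)/ϵ. If t > N then |(8t - 5)/(9t + 9) − (8/9)| < (13/9)/t < ϵ.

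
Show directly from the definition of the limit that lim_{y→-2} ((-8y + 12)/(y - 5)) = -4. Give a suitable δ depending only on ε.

δ = min(7/2, (7/8)ε)

Let ε > 0 be given. We want δ > 0 with 0 < |y + 2| < δ ⇒ |(-8y + 12)/(y - 5) + 4| < ε.
Combining over a common denominator, (-8y + 12)/(y - 5) + 4 = [(-8y + 12)·(-7) − 28·(y - 5)] / [(-7)·(y - 5)] = 28(y + 2) / ((-7)(y - 5)).
So |(-8y + 12)/(y - 5) + 4| = 28|y + 2| / (7·|y − 5|).
Restrict δ ≤ 7/2. Then |y + 2| < 7/2 gives |y − 5| = |(y + 2) + (-7)| ≥ 7 − 7/2 = 7/2.
Hence |(-8y + 12)/(y - 5) + 4| < 28|y + 2|/(7·(7/2)) = (8/7)|y + 2|, which is < ε once |y + 2| < (7/8)ε.
Take δ = min(7/2, (7/8)ε). Then 0 < |y + 2| < δ forces both bounds, so |(-8y + 12)/(y - 5) + 4| < ε.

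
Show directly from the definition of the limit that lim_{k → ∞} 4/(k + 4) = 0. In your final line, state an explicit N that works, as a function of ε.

Let ε > 0 be given. For k ≥ 1, |4/(k + 4) − 0| = 4/(k + 4) ≤ 4/k.
We need 4/k < ε, i.e. k > 4/ε.
Take N = 4/ε. If k > N then |4/(k + 4)| ≤ 4/k < ε.

N = 4/ε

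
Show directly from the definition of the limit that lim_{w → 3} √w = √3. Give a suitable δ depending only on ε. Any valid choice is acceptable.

Let ε > 0 be given. We want δ > 0 such that 0 < |w − 3| < δ implies |√w − √3| < ε.
Rationalise: √w − √3 = (w − 3)/(√w + √3), so |√w − √3| = |w − 3|/(√w + √3).
Restrict δ ≤ 3 so that |w − 3| < 3 forces w > 0, and then √w + √3 > √3.
Hence |√w − √3| < |w − 3|/√3, which is < ε once |w − 3| < √3·ε.
Take δ = min(3, √3·ε). If 0 < |w − 3| < δ then w > 0 and |√w − √3| < |w − 3|/√3 < ε.

δ = min(3, √3·ε)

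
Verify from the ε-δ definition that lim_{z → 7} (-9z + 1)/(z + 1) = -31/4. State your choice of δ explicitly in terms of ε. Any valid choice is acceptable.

Let ε > 0 be given. We want δ > 0 with 0 < |z − 7| < δ ⇒ |(-9z + 1)/(z + 1) + 31/4| < ε.
Combining over a common denominator, (-9z + 1)/(z + 1) + 31/4 = [(-9z + 1)·8 − (-62)·(z + 1)] / [8·(z + 1)] = -10(z − 7) / (8(z + 1)).
So |(-9z + 1)/(z + 1) + 31/4| = 10|z − 7| / (8·|z + 1|).
Require δ ≤ 4, so |z + 1| ≥ |8| − |z − 7| > 8 − 4 = 4.
Hence |(-9z + 1)/(z + 1) + 31/4| < 10|z − 7|/(8·4) = (5/16)|z − 7|, which is < ε once |z − 7| < (16/5)ε.
Take δ = min(4, (16/5)ε). Then 0 < |z − 7| < δ forces both bounds, so |(-9z + 1)/(z + 1) + 31/4| < ε.

δ = min(4, (16/5)ε)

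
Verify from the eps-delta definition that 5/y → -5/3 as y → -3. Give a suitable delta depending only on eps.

delta = min(3/2, (9/10)eps)

Let eps > 0 be given. We seek delta > 0 such that 0 < |y + 3| < delta implies |5/y + 5/3| < eps.
|5/y + 5/3| = 5·|-3 − y|/(3·|y|) = 5|y + 3|/(3|y|).
Restrict delta ≤ 3/2. Then |y + 3| < 3/2 gives |y| > 3/2, so 3|y| > 9/2.
Then |5/y + 5/3| < 5|y + 3|/(9/2), which is < eps when |y + 3| < (9/10)eps.
Take delta = min(3/2, (9/10)eps). Then 0 < |y + 3| < delta gives both |y + 3| < 3/2 and |y + 3| < (9/10)eps, so |5/y + 5/3| < eps.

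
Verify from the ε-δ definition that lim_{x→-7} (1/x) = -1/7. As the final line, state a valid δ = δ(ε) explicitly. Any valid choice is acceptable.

Fix ε > 0. We seek δ > 0 such that 0 < |x + 7| < δ implies |1/x + 1/7| < ε.
|1/x + 1/7| = |-7 − x|/(7·|x|) = |x + 7|/(7|x|).
Restrict δ ≤ 7/2. Then |x + 7| < 7/2 gives |x| > 7/2, so 7|x| > 49/2.
Then |1/x + 1/7| < |x + 7|/(49/2), which is < ε when |x + 7| < (49/2)ε.
Take δ = min(7/2, (49/2)ε). Then 0 < |x + 7| < δ gives both |x + 7| < 7/2 and |x + 7| < (49/2)ε, so |1/x + 1/7| < ε.

δ = min(7/2, (49/2)ε)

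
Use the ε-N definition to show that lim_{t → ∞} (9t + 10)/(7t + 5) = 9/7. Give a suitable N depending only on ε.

Fix ε > 0. We seek N > 0 such that t > N implies |(9t + 10)/(7t + 5) − (9/7)| < ε.
(9t + 10)/(7t + 5) − (9/7) = (7(9t + 10) − 9(7t + 5)) / (7(7t + 5)) = 25/(7(7t + 5)).
For t > 0 we have 7t + 5 > 7t, so |(9t + 10)/(7t + 5) − (9/7)| = 25/(7(7t + 5)) < 25/(7·7t) = (25/49)/t.
Thus |(9t + 10)/(7t + 5) − (9/7)| < ε whenever t > (25/49)/ε.
Take N = (25/49)/ε. If t > N then |(9t + 10)/(7t + 5) − (9/7)| < (25/49)/t < ε.

N = (25/49)/ε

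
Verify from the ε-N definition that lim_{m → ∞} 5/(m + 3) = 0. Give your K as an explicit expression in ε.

K = 5/ε

Fix ε > 0. For m ≥ 1, |5/(m + 3) − 0| = 5/(m + 3) ≤ 5/m.
We need 5/m < ε, i.e. m > 5/ε.
Take K = 5/ε. If m > K then |5/(m + 3)| ≤ 5/m < ε.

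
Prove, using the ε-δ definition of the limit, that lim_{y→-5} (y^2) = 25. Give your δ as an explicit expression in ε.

δ = min(1, ε/11)

Suppose ε > 0. We seek δ > 0 with 0 < |y + 5| < δ ⇒ |y^2 − 25| < ε.
Factor: y^2 − 25 = (y + 5)(y - 5), so |y^2 − 25| = |y + 5|·|y - 5|.
Impose δ ≤ 1 so that |y| < 6; then |y - 5| ≤ 11.
Hence |y^2 − 25| ≤ 11|y + 5|, which is < ε once |y + 5| < ε/11.
Take δ = min(1, ε/11). If 0 < |y + 5| < δ then both bounds hold and |y^2 − 25| ≤ 11|y + 5| < 11·(ε/11) = ε.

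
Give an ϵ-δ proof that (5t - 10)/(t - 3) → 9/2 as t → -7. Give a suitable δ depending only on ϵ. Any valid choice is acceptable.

Let ϵ > 0. We want δ > 0 with 0 < |t + 7| < δ ⇒ |(5t - 10)/(t - 3) − (9/2)| < ϵ.
Combining over a common denominator, (5t - 10)/(t - 3) − (9/2) = [(5t - 10)·(-10) − (-45)·(t - 3)] / [(-10)·(t - 3)] = -5(t + 7) / ((-10)(t - 3)).
So |(5t - 10)/(t - 3) − (9/2)| = 5|t + 7| / (10·|t − 3|).
Restrict δ ≤ 5. Then |t + 7| < 5 gives |t − 3| = |(t + 7) + (-10)| ≥ 10 − 5 = 5.
Hence |(5t - 10)/(t - 3) − (9/2)| < 5|t + 7|/(10·5) = (1/10)|t + 7|, which is < ϵ once |t + 7| < 10ϵ.
Take δ = min(5, 10ϵ). Then 0 < |t + 7| < δ forces both bounds, so |(5t - 10)/(t - 3) − (9/2)| < ϵ.

δ = min(5, 10ϵ)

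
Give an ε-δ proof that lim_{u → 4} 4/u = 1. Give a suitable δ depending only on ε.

Let ε > 0. We seek δ > 0 such that 0 < |u − 4| < δ implies |4/u − 1| < ε.
|4/u − 1| = 4·|4 − u|/(4·|u|) = 4|u − 4|/(4|u|).
Require δ ≤ 2 so that |u| > 4 − 2 = 2, hence 4|u| > 8.
Then |4/u − 1| < 4|u − 4|/8, which is < ε when |u − 4| < 2ε.
Take δ = min(2, 2ε). Then 0 < |u − 4| < δ gives both |u − 4| < 2 and |u − 4| < 2ε, so |4/u − 1| < ε.

δ = min(2, 2ε)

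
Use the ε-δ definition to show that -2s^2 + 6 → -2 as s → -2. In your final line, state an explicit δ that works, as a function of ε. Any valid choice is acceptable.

δ = min(1, ε/10)

Suppose ε > 0. We want δ > 0 such that 0 < |s + 2| < δ implies |(-2s^2 + 6) + 2| < ε.
(-2s^2 + 6) + 2 = -2s^2 + 8 = (s + 2)(-2s + 4).
So |(-2s^2 + 6) + 2| = |s + 2|·|-2s + 4|.
Require δ ≤ 1. Then |s + 2| < 1 gives |s| < 3, and by the triangle inequality |-2s + 4| ≤ 2·3 + 4 = 10.
Hence |(-2s^2 + 6) + 2| ≤ 10|s + 2| < ε provided |s + 2| < ε/10.
Choosing δ = min(1, ε/10) ensures both conditions, hence |(-2s^2 + 6) + 2| < ε.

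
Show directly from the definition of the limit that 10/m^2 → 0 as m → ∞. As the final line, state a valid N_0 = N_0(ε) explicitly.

N_0 = (10/ε)^{1/2}

Let ε > 0 be given. For m ≥ 1, |10/m^2 − 0| = 10/m^2.
10/m^2 < ε ⇔ m^2 > 10/ε ⇔ m > (10/ε)^{1/2}.
Take N_0 = (10/ε)^{1/2}. Then m > N_0 implies 10/m^2 < ε.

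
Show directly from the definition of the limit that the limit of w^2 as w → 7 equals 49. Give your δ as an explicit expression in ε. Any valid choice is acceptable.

δ = min(1, ε/15)

Let ε > 0. We seek δ > 0 with 0 < |w − 7| < δ ⇒ |w^2 − 49| < ε.
Factor: w^2 − 49 = (w − 7)(w + 7), so |w^2 − 49| = |w − 7|·|w + 7|.
Restrict δ ≤ 1. Then |w − 7| < 1 gives |w| < 8, so by the triangle inequality |w + 7| ≤ 8 + 7 = 15.
Hence |w^2 − 49| ≤ 15|w − 7|, which is < ε once |w − 7| < ε/15.
Take δ = min(1, ε/15). If 0 < |w − 7| < δ then both bounds hold and |w^2 − 49| ≤ 15|w − 7| < 15·(ε/15) = ε.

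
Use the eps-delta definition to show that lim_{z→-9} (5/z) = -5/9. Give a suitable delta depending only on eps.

Suppose eps > 0. We seek delta > 0 such that 0 < |z + 9| < delta implies |5/z + 5/9| < eps.
|5/z + 5/9| = 5·|-9 − z|/(9·|z|) = 5|z + 9|/(9|z|).
Restrict delta ≤ 9/2. Then |z + 9| < 9/2 gives |z| > 9/2, so 9|z| > 81/2.
Then |5/z + 5/9| < 5|z + 9|/(81/2), which is < eps when |z + 9| < (81/10)eps.
Take delta = min(9/2, (81/10)eps). Then 0 < |z + 9| < delta gives both |z + 9| < 9/2 and |z + 9| < (81/10)eps, so |5/z + 5/9| < eps.

delta = min(9/2, (81/10)eps)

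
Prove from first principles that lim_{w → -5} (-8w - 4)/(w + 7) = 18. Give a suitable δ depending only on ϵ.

Let ϵ > 0. We want δ > 0 with 0 < |w + 5| < δ ⇒ |(-8w - 4)/(w + 7) − 18| < ϵ.
Combining over a common denominator, (-8w - 4)/(w + 7) − 18 = [(-8w - 4)·2 − 36·(w + 7)] / [2·(w + 7)] = -52(w + 5) / (2(w + 7)).
So |(-8w - 4)/(w + 7) − 18| = 52|w + 5| / (2·|w + 7|).
Restrict δ ≤ 1. Then |w + 5| < 1 gives |w + 7| = |(w + 5) + 2| ≥ 2 − 1 = 1.
Hence |(-8w - 4)/(w + 7) − 18| < 52|w + 5|/(2·1) = 26|w + 5|, which is < ϵ once |w + 5| < (1/26)ϵ.
Take δ = min(1, (1/26)ϵ). Then 0 < |w + 5| < δ forces both bounds, so |(-8w - 4)/(w + 7) − 18| < ϵ.

δ = min(1, (1/26)ϵ)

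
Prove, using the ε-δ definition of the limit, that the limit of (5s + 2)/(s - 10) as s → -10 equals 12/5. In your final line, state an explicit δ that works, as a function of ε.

Let ε > 0. We want δ > 0 with 0 < |s + 10| < δ ⇒ |(5s + 2)/(s - 10) − (12/5)| < ε.
Combining over a common denominator, (5s + 2)/(s - 10) − (12/5) = [(5s + 2)·(-20) − (-48)·(s - 10)] / [(-20)·(s - 10)] = -52(s + 10) / ((-20)(s - 10)).
So |(5s + 2)/(s - 10) − (12/5)| = 52|s + 10| / (20·|s − 10|).
Restrict δ ≤ 10. Then |s + 10| < 10 gives |s − 10| = |(s + 10) + (-20)| ≥ 20 − 10 = 10.
Hence |(5s + 2)/(s - 10) − (12/5)| < 52|s + 10|/(20·10) = (13/50)|s + 10|, which is < ε once |s + 10| < (50/13)ε.
Take δ = min(10, (50/13)ε). Then 0 < |s + 10| < δ forces both bounds, so |(5s + 2)/(s - 10) − (12/5)| < ε.

δ = min(10, (50/13)ε)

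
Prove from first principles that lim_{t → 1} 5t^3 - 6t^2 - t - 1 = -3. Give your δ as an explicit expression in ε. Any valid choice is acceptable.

Suppose ε > 0. We want δ > 0 such that 0 < |t − 1| < δ implies |(5t^3 - 6t^2 - t - 1) + 3| < ε.
(5t^3 - 6t^2 - t - 1) + 3 = 5t^3 - 6t^2 - t + 2 = (t − 1)(5t^2 - t - 2).
So |(5t^3 - 6t^2 - t - 1) + 3| = |t − 1|·|5t^2 - t - 2|.
Assume first that |t − 1| < 1, so |t| < 2. Then |5t^2 - t - 2| ≤ 5·2^2 + 2 + 2 = 24.
Hence |(5t^3 - 6t^2 - t - 1) + 3| ≤ 24|t − 1| < ε provided |t − 1| < ε/24.
Take δ = min(1, ε/24). Then 0 < |t − 1| < δ gives both |t − 1| < 1 and |t − 1| < ε/24, so |(5t^3 - 6t^2 - t - 1) + 3| < ε.

δ = min(1, ε/24)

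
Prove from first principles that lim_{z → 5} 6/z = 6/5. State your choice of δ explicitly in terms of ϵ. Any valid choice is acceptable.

δ = min(5/2, (25/12)ϵ)

Let ϵ > 0. We seek δ > 0 such that 0 < |z − 5| < δ implies |6/z − (6/5)| < ϵ.
|6/z − (6/5)| = 6·|5 − z|/(5·|z|) = 6|z − 5|/(5|z|).
Restrict δ ≤ 5/2. Then |z − 5| < 5/2 gives |z| > 5/2, so 5|z| > 25/2.
Then |6/z − (6/5)| < 6|z − 5|/(25/2), which is < ϵ when |z − 5| < (25/12)ϵ.
Take δ = min(5/2, (25/12)ϵ). Then 0 < |z − 5| < δ gives both |z − 5| < 5/2 and |z − 5| < (25/12)ϵ, so |6/z − (6/5)| < ϵ.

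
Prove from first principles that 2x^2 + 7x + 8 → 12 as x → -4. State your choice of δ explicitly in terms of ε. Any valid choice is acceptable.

Let ε > 0 be given. We want δ > 0 such that 0 < |x + 4| < δ implies |(2x^2 + 7x + 8) − 12| < ε.
(2x^2 + 7x + 8) − 12 = 2x^2 + 7x - 4 = (x + 4)(2x - 1).
So |(2x^2 + 7x + 8) − 12| = |x + 4|·|2x - 1|.
Assume first that |x + 4| < 2, so |x| < 6. Then |2x - 1| ≤ 2·6 + 1 = 13.
Hence |(2x^2 + 7x + 8) − 12| ≤ 13|x + 4| < ε provided |x + 4| < ε/13.
Choosing δ = min(2, ε/13) ensures both conditions, hence |(2x^2 + 7x + 8) − 12| < ε.

δ = min(2, ε/13)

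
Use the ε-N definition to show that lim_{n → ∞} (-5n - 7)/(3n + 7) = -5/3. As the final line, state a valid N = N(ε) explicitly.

Let ε > 0. For n ≥ 1, |(-5n - 7)/(3n + 7) + 5/3| = |14|/(3(3n + 7)) = 14/(3(3n + 7)).
Since 3n + 7 ≥ 3n for n ≥ 1, this is ≤ 14/(3·3n) = (14/9)/n.
So |(-5n - 7)/(3n + 7) + 5/3| < ε whenever n > (14/9)/ε.
Take N = (14/9)/ε. If n > N then |(-5n - 7)/(3n + 7) + 5/3| ≤ (14/9)/n < ε.

N = (14/9)/ε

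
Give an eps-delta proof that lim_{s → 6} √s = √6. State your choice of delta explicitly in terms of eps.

Fix eps > 0. We want delta > 0 such that 0 < |s − 6| < delta implies |√s − √6| < eps.
Rationalise: √s − √6 = (s − 6)/(√s + √6), so |√s − √6| = |s − 6|/(√s + √6).
Restrict delta ≤ 6 so that |s − 6| < 6 forces s > 0, and then √s + √6 > √6.
Hence |√s − √6| < |s − 6|/√6, which is < eps once |s − 6| < √6·eps.
Take delta = min(6, √6·eps). If 0 < |s − 6| < delta then s > 0 and |√s − √6| < |s − 6|/√6 < eps.

delta = min(6, √6·eps)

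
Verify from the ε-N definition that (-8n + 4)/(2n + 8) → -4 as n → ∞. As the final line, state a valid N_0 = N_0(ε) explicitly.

Suppose ε > 0. For n ≥ 1, |(-8n + 4)/(2n + 8) + 4| = |72|/(2(2n + 8)) = 72/(2(2n + 8)).
Since 2n + 8 ≥ 2n for n ≥ 1, this is ≤ 72/(2·2n) = 18/n.
So |(-8n + 4)/(2n + 8) + 4| < ε whenever n > 18/ε.
Take N_0 = 18/ε. If n > N_0 then |(-8n + 4)/(2n + 8) + 4| ≤ 18/n < ε.

N_0 = 18/ε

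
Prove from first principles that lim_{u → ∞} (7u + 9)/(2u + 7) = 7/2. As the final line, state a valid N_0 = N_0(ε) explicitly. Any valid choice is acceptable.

Let ε > 0. We seek N_0 > 0 such that u > N_0 implies |(7u + 9)/(2u + 7) − (7/2)| < ε.
(7u + 9)/(2u + 7) − (7/2) = (2(7u + 9) − 7(2u + 7)) / (2(2u + 7)) = -31/(2(2u + 7)).
For u > 0 we have 2u + 7 > 2u, so |(7u + 9)/(2u + 7) − (7/2)| = 31/(2(2u + 7)) < 31/(2·2u) = (31/4)/u.
Thus |(7u + 9)/(2u + 7) − (7/2)| < ε whenever u > (31/4)/ε.
Take N_0 = (31/4)/ε. If u > N_0 then |(7u + 9)/(2u + 7) − (7/2)| < (31/4)/u < ε.

N_0 = (31/4)/ε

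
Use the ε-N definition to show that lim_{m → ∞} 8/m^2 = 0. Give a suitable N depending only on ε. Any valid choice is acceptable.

Suppose ε > 0. For m ≥ 1, |8/m^2 − 0| = 8/m^2.
8/m^2 < ε ⇔ m^2 > 8/ε ⇔ m > (8/ε)^{1/2}.
Take N = (8/ε)^{1/2}. Then m > N implies 8/m^2 < ε.

N = (8/ε)^{1/2}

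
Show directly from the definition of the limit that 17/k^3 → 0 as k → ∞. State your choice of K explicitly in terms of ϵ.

K = (17/ϵ)^{1/3}

Let ϵ > 0. For k ≥ 1, |17/k^3 − 0| = 17/k^3.
17/k^3 < ϵ ⇔ k^3 > 17/ϵ ⇔ k > (17/ϵ)^{1/3}.
Take K = (17/ϵ)^{1/3}. Then k > K implies 17/k^3 < ϵ.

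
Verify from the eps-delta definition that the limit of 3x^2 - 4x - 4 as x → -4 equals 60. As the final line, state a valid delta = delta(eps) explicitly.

delta = min(1, eps/31)

Suppose eps > 0. We want delta > 0 such that 0 < |x + 4| < delta implies |(3x^2 - 4x - 4) − 60| < eps.
(3x^2 - 4x - 4) − 60 = 3x^2 - 4x - 64 = (x + 4)(3x - 16).
So |(3x^2 - 4x - 4) − 60| = |x + 4|·|3x - 16|.
Assume first that |x + 4| < 1, so |x| < 5. Then |3x - 16| ≤ 3·5 + 16 = 31.
Hence |(3x^2 - 4x - 4) − 60| ≤ 31|x + 4| < eps provided |x + 4| < eps/31.
Take delta = min(1, eps/31). Then 0 < |x + 4| < delta gives both |x + 4| < 1 and |x + 4| < eps/31, so |(3x^2 - 4x - 4) − 60| < eps.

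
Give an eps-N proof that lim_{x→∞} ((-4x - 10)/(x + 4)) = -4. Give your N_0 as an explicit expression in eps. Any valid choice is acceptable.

N_0 = 6/eps

Suppose eps > 0. We seek N_0 > 0 such that x > N_0 implies |(-4x - 10)/(x + 4) + 4| < eps.
(-4x - 10)/(x + 4) + 4 = ((-4x - 10) − (-4)(x + 4)) / ((x + 4)) = 6/((x + 4)).
For x > 0 we have x + 4 > x, so |(-4x - 10)/(x + 4) + 4| = 6/((x + 4)) < 6/(x) = 6/x.
Thus |(-4x - 10)/(x + 4) + 4| < eps whenever x > 6/eps.
Take N_0 = 6/eps. If x > N_0 then |(-4x - 10)/(x + 4) + 4| < 6/x < eps.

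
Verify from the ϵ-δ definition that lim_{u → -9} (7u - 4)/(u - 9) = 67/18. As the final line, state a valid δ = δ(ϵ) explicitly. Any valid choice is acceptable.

Let ϵ > 0 be given. We want δ > 0 with 0 < |u + 9| < δ ⇒ |(7u - 4)/(u - 9) − (67/18)| < ϵ.
Combining over a common denominator, (7u - 4)/(u - 9) − (67/18) = [(7u - 4)·(-18) − (-67)·(u - 9)] / [(-18)·(u - 9)] = -59(u + 9) / ((-18)(u - 9)).
So |(7u - 4)/(u - 9) − (67/18)| = 59|u + 9| / (18·|u − 9|).
Require δ ≤ 9, so |u − 9| ≥ |-18| − |u + 9| > 18 − 9 = 9.
Hence |(7u - 4)/(u - 9) − (67/18)| < 59|u + 9|/(18·9) = (59/162)|u + 9|, which is < ϵ once |u + 9| < (162/59)ϵ.
Take δ = min(9, (162/59)ϵ). Then 0 < |u + 9| < δ forces both bounds, so |(7u - 4)/(u - 9) − (67/18)| < ϵ.

δ = min(9, (162/59)ϵ)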